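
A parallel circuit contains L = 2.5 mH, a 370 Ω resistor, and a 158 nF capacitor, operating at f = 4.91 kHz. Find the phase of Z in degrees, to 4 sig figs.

71.53°

ω = 2πf = 30850 rad/s
X_L = ωL = 77.13 Ω
X_C = 1/(ωC) = 205.2 Ω
Parallel: admittances add. Y = 1/R + 1/(jωL) + jωC
Y = (0.002703 − j0.008091) S
|Y| = 0.008531 S → |Z| = 1/|Y| = 117.2 Ω, ∠Z = −∠Y = 71.53°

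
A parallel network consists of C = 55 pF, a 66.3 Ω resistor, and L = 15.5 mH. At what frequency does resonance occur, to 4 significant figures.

ω₀ = 1/√(LC) = 1/√(0.0155 × 5.5e-11) = 1.083e+06 rad/s
f₀ = ω₀/(2π) = 172.4 kHz

172.4 kHz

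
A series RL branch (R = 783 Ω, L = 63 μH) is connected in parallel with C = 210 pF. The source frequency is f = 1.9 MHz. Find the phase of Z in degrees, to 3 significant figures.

ω = 2πf = 1.194e+07 rad/s
X_L = ωL = 752 Ω
X_C = 1/(ωC) = 399 Ω
Branch 1 (R+jX_L): Z₁ = 783 + j752 Ω, |Z₁| = 1090 Ω
Branch 2 (−jX_C): Z₂ = −j399 Ω
Parallel: Z = Z₁Z₂/(Z₁+Z₂), |Z| = 504 Ω, ∠Z = -70.4°

-70.4°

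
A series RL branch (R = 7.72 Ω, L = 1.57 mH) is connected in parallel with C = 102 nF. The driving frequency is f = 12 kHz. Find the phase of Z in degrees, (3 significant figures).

52.7°

ω = 2πf = 75400 rad/s
X_L = ωL = 118 Ω
X_C = 1/(ωC) = 130 Ω
Branch 1 (R+jX_L): Z₁ = 7.72 + j118 Ω, |Z₁| = 119 Ω
Branch 2 (−jX_C): Z₂ = −j130 Ω
Parallel: Z = Z₁Z₂/(Z₁+Z₂), |Z| = 1100 Ω, ∠Z = 52.7°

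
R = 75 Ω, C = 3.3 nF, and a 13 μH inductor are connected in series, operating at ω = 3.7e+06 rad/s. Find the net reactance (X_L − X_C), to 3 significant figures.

X_L = ωL = 48.1 Ω
X_C = 1/(ωC) = 81.9 Ω
X = 48.1 − 81.9 = -33.8 Ω

-33.8 Ω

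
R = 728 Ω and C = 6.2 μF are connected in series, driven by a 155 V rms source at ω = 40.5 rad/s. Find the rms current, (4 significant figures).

X_C = 1/(ωC) = 3982 Ω
Z = 728.0 − j3982 Ω
|Z| = √(728.0² + 3982²) = 4048 Ω
I = V/|Z| = 155/4048 = 38.29 mA

38.29 mA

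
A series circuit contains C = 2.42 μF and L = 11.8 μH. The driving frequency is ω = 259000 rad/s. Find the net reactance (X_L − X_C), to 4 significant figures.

1.461 Ω

X_L = ωL = 3.056 Ω
X_C = 1/(ωC) = 1.595 Ω
X = 3.056 − 1.595 = 1.461 Ω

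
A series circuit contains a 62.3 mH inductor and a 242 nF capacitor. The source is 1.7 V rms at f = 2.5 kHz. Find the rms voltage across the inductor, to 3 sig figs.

2.32 V

ω = 2πf = 15710 rad/s
X_L = ωL = 979 Ω
X_C = 1/(ωC) = 263 Ω
Net reactance X = X_L − X_C = 716 Ω
Z = j716 Ω
|Z| = √(0² + 716²) = 716 Ω
I = V/|Z| = 2.38 mA
V_L = I·|Z_L| = 0.00238 × 979 = 2.32 V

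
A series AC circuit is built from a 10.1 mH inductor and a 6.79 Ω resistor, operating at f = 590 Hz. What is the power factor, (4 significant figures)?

ω = 2πf = 3707 rad/s
X_L = ωL = 37.44 Ω
Z = 6.790 + j37.44 Ω
|Z| = √(6.790² + 37.44²) = 38.05 Ω
∠Z = arctan(37.44/6.790) = 79.72°
cos φ = cos(79.72°) = 0.1784

0.1784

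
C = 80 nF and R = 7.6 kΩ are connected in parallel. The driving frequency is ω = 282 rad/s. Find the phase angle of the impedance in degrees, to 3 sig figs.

-9.73°

X_C = 1/(ωC) = 44300 Ω
Parallel: admittances add. Y = 1/R + jωC
Y = (0.000132 + j2.26e-05) S
|Y| = 0.000133 S → |Z| = 1/|Y| = 7490 Ω, ∠Z = −∠Y = -9.73°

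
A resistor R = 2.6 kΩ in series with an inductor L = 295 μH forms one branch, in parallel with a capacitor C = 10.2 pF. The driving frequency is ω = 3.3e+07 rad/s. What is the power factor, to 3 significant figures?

0.106

X_L = ωL = 9740 Ω
X_C = 1/(ωC) = 2970 Ω
Branch 1 (R+jX_L): Z₁ = 2600 + j9740 Ω, |Z₁| = 10100 Ω
Branch 2 (−jX_C): Z₂ = −j2970 Ω
Parallel: Z = Z₁Z₂/(Z₁+Z₂), |Z| = 4130 Ω, ∠Z = -83.9°
cos φ = cos(-83.9°) = 0.106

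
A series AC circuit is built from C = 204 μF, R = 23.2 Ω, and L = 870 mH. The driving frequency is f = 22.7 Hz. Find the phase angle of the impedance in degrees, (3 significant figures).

ω = 2πf = 142.6 rad/s
X_L = ωL = 124 Ω
X_C = 1/(ωC) = 34.4 Ω
Net reactance X = X_L − X_C = 89.7 Ω
Z = 23.2 + j89.7 Ω
|Z| = √(23.2² + 89.7²) = 92.7 Ω
∠Z = arctan(89.7/23.2) = 75.5°

75.5°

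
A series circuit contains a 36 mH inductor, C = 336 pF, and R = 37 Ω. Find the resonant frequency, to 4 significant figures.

45.76 kHz

ω₀ = 1/√(LC) = 1/√(0.036 × 3.36e-10) = 287500 rad/s
f₀ = ω₀/(2π) = 45.76 kHz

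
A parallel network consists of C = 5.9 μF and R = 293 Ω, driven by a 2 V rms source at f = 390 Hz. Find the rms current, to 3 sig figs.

ω = 2πf = 2450 rad/s
X_C = 1/(ωC) = 69.2 Ω
Parallel: admittances add. Y = 1/R + jωC
Y = (0.00341 + j0.0145) S
|Y| = 0.0149 S → |Z| = 1/|Y| = 67.3 Ω, ∠Z = −∠Y = -76.7°
I = V/|Z| = 2/67.3 = 29.7 mA

29.7 mA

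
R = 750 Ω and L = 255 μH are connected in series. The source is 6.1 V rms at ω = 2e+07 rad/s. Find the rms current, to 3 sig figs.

X_L = ωL = 5100 Ω
Z = 750 + j5100 Ω
|Z| = √(750² + 5100²) = 5150 Ω
I = V/|Z| = 6.1/5150 = 1.18 mA

1.18 mA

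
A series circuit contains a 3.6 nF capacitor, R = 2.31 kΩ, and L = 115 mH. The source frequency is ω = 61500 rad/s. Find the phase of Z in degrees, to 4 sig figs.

47.89°

X_L = ωL = 7072 Ω
X_C = 1/(ωC) = 4517 Ω
Net reactance X = X_L − X_C = 2556 Ω
Z = 2310 + j2556 Ω
|Z| = √(2310² + 2556²) = 3445 Ω
∠Z = arctan(2556/2310) = 47.89°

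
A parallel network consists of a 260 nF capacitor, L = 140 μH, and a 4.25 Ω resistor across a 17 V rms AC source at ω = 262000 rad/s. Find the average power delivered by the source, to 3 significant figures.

X_L = ωL = 36.7 Ω
X_C = 1/(ωC) = 14.7 Ω
Parallel: admittances add. Y = 1/R + 1/(jωL) + jωC
Y = (0.235 + j0.0409) S
|Y| = 0.239 S → |Z| = 1/|Y| = 4.19 Ω, ∠Z = −∠Y = -9.85°
I = V/|Z| = 4.06 A
P = VI cos φ = 17 × 4.06 × cos(-9.85°) = 68.0 W

68.0 W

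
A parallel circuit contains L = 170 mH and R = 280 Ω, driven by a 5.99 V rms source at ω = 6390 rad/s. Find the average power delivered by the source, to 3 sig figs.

128 mW

X_L = ωL = 1090 Ω
Parallel: admittances add. Y = 1/R + 1/(jωL)
Y = (0.00357 − j0.000921) S
|Y| = 0.00369 S → |Z| = 1/|Y| = 271 Ω, ∠Z = −∠Y = 14.5°
I = V/|Z| = 22.1 mA
P = VI cos φ = 5.99 × 0.0221 × cos(14.5°) = 128 mW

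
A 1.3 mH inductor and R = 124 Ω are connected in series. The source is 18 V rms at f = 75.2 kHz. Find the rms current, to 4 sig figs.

28.72 mA

ω = 2πf = 472500 rad/s
X_L = ωL = 614.2 Ω
Z = 124.0 + j614.2 Ω
|Z| = √(124.0² + 614.2²) = 626.6 Ω
I = V/|Z| = 18/626.6 = 28.72 mA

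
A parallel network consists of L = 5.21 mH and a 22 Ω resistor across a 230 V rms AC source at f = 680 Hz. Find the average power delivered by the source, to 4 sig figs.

ω = 2πf = 4273 rad/s
X_L = ωL = 22.26 Ω
Parallel: admittances add. Y = 1/R + 1/(jωL)
Y = (0.04545 − j0.04492) S
|Y| = 0.06391 S → |Z| = 1/|Y| = 15.65 Ω, ∠Z = −∠Y = 44.66°
I = V/|Z| = 14.70 A
P = VI cos φ = 230 × 14.70 × cos(44.66°) = 2.405 kW

2.405 kW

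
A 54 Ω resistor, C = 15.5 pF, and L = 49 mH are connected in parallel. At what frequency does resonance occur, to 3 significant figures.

ω₀ = 1/√(LC) = 1/√(0.049 × 1.55e-11) = 1.147e+06 rad/s
f₀ = ω₀/(2π) = 183 kHz

183 kHz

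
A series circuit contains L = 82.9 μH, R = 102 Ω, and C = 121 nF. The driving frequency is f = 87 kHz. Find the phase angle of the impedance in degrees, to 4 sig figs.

ω = 2πf = 546600 rad/s
X_L = ωL = 45.32 Ω
X_C = 1/(ωC) = 15.12 Ω
Net reactance X = X_L − X_C = 30.20 Ω
Z = 102.0 + j30.20 Ω
|Z| = √(102.0² + 30.20²) = 106.4 Ω
∠Z = arctan(30.20/102.0) = 16.49°

16.49°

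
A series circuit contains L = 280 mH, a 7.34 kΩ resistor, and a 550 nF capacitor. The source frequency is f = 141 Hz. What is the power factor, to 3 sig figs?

0.971

ω = 2πf = 885.9 rad/s
X_L = ωL = 248 Ω
X_C = 1/(ωC) = 2050 Ω
Net reactance X = X_L − X_C = -1800 Ω
Z = 7340 − j1800 Ω
|Z| = √(7340² + 1800²) = 7560 Ω
∠Z = arctan(-1800/7340) = -13.8°
cos φ = cos(-13.8°) = 0.971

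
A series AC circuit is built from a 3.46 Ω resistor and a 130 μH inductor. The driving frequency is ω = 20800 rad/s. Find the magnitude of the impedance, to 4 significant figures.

4.391 Ω

X_L = ωL = 2.704 Ω
Z = 3.460 + j2.704 Ω
|Z| = √(3.460² + 2.704²) = 4.391 Ω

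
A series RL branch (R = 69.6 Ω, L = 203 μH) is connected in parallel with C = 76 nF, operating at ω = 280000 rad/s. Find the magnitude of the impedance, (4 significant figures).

60.07 Ω

X_L = ωL = 56.84 Ω
X_C = 1/(ωC) = 46.99 Ω
Branch 1 (R+jX_L): Z₁ = 69.60 + j56.84 Ω, |Z₁| = 89.86 Ω
Branch 2 (−jX_C): Z₂ = −j46.99 Ω
Parallel: Z = Z₁Z₂/(Z₁+Z₂), |Z| = 60.07 Ω, ∠Z = -58.82°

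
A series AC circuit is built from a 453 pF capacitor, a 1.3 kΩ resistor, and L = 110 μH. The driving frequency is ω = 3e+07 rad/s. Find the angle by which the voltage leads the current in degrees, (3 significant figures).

68.1°

X_L = ωL = 3300 Ω
X_C = 1/(ωC) = 73.6 Ω
Net reactance X = X_L − X_C = 3230 Ω
Z = 1300 + j3230 Ω
|Z| = √(1300² + 3230²) = 3480 Ω
∠Z = arctan(3230/1300) = 68.1°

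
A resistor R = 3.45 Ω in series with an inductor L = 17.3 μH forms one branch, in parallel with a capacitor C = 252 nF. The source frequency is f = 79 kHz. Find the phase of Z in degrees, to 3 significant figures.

ω = 2πf = 496400 rad/s
X_L = ωL = 8.59 Ω
X_C = 1/(ωC) = 7.99 Ω
Branch 1 (R+jX_L): Z₁ = 3.45 + j8.59 Ω, |Z₁| = 9.25 Ω
Branch 2 (−jX_C): Z₂ = −j7.99 Ω
Parallel: Z = Z₁Z₂/(Z₁+Z₂), |Z| = 21.1 Ω, ∠Z = -31.6°

-31.6°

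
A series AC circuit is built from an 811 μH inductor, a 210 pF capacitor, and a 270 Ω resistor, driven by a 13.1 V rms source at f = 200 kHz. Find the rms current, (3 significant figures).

4.71 mA

ω = 2πf = 1.257e+06 rad/s
X_L = ωL = 1020 Ω
X_C = 1/(ωC) = 3790 Ω
Net reactance X = X_L − X_C = -2770 Ω
Z = 270 − j2770 Ω
|Z| = √(270² + 2770²) = 2780 Ω
I = V/|Z| = 13.1/2780 = 4.71 mA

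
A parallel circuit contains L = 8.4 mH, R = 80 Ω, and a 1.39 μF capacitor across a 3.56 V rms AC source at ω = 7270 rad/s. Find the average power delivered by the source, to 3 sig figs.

158 mW

X_L = ωL = 61.1 Ω
X_C = 1/(ωC) = 99.0 Ω
Parallel: admittances add. Y = 1/R + 1/(jωL) + jωC
Y = (0.0125 − j0.00627) S
|Y| = 0.0140 S → |Z| = 1/|Y| = 71.5 Ω, ∠Z = −∠Y = 26.6°
I = V/|Z| = 49.8 mA
P = VI cos φ = 3.56 × 0.0498 × cos(26.6°) = 158 mW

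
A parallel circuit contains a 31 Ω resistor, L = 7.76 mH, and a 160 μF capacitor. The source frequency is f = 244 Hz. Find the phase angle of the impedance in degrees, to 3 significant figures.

ω = 2πf = 1533 rad/s
X_L = ωL = 11.9 Ω
X_C = 1/(ωC) = 4.08 Ω
Parallel: admittances add. Y = 1/R + 1/(jωL) + jωC
Y = (0.0323 + j0.161) S
|Y| = 0.164 S → |Z| = 1/|Y| = 6.08 Ω, ∠Z = −∠Y = -78.7°

-78.7°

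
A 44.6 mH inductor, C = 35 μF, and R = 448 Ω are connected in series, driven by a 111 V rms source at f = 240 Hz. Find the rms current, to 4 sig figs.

246.3 mA

ω = 2πf = 1508 rad/s
X_L = ωL = 67.26 Ω
X_C = 1/(ωC) = 18.95 Ω
Net reactance X = X_L − X_C = 48.31 Ω
Z = 448.0 + j48.31 Ω
|Z| = √(448.0² + 48.31²) = 450.6 Ω
I = V/|Z| = 111/450.6 = 246.3 mA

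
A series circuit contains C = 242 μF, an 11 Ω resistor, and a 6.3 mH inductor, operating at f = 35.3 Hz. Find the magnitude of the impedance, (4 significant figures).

ω = 2πf = 221.8 rad/s
X_L = ωL = 1.397 Ω
X_C = 1/(ωC) = 18.63 Ω
Net reactance X = X_L − X_C = -17.23 Ω
Z = 11.00 − j17.23 Ω
|Z| = √(11.00² + 17.23²) = 20.44 Ω

20.44 Ω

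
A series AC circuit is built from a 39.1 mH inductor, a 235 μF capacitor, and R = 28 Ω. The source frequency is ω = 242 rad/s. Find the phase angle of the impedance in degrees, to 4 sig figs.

X_L = ωL = 9.462 Ω
X_C = 1/(ωC) = 17.58 Ω
Net reactance X = X_L − X_C = -8.122 Ω
Z = 28.00 − j8.122 Ω
|Z| = √(28.00² + 8.122²) = 29.15 Ω
∠Z = arctan(-8.122/28.00) = -16.18°

-16.18°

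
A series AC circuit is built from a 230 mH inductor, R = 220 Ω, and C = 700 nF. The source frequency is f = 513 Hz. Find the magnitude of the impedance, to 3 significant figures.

371 Ω

ω = 2πf = 3223 rad/s
X_L = ωL = 741 Ω
X_C = 1/(ωC) = 443 Ω
Net reactance X = X_L − X_C = 298 Ω
Z = 220 + j298 Ω
|Z| = √(220² + 298²) = 371 Ω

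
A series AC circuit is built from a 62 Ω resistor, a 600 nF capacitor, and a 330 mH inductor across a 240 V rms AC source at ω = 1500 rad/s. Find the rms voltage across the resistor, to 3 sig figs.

X_L = ωL = 495 Ω
X_C = 1/(ωC) = 1110 Ω
Net reactance X = X_L − X_C = -616 Ω
Z = 62.0 − j616 Ω
|Z| = √(62.0² + 616²) = 619 Ω
I = V/|Z| = 388 mA
V_R = I·|Z_R| = 0.388 × 62.0 = 24.0 V

24.0 V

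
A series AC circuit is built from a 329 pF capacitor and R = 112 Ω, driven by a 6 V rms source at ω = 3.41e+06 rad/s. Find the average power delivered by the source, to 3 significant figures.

X_C = 1/(ωC) = 891 Ω
Z = 112 − j891 Ω
|Z| = √(112² + 891²) = 898 Ω
∠Z = arctan(-891/112) = -82.8°
I = V/|Z| = 6.68 mA
P = VI cos φ = 6 × 0.00668 × cos(-82.8°) = 5.00 mW

5.00 mW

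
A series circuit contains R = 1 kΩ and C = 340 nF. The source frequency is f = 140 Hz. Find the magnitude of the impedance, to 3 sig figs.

3490 Ω

ω = 2πf = 879.6 rad/s
X_C = 1/(ωC) = 3340 Ω
Z = 1000 − j3340 Ω
|Z| = √(1000² + 3340²) = 3490 Ω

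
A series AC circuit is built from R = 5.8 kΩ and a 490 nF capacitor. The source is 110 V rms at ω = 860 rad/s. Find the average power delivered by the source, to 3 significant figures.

1.79 W

X_C = 1/(ωC) = 2370 Ω
Z = 5800 − j2370 Ω
|Z| = √(5800² + 2370²) = 6270 Ω
∠Z = arctan(-2370/5800) = -22.3°
I = V/|Z| = 17.6 mA
P = VI cos φ = 110 × 0.0176 × cos(-22.3°) = 1.79 W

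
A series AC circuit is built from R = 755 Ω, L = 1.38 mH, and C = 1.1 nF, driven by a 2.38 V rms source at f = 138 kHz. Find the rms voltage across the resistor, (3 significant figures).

2.34 V

ω = 2πf = 867100 rad/s
X_L = ωL = 1200 Ω
X_C = 1/(ωC) = 1050 Ω
Net reactance X = X_L − X_C = 148 Ω
Z = 755 + j148 Ω
|Z| = √(755² + 148²) = 769 Ω
I = V/|Z| = 3.09 mA
V_R = I·|Z_R| = 0.00309 × 755 = 2.34 V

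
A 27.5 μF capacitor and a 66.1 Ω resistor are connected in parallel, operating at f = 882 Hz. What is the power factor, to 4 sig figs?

ω = 2πf = 5542 rad/s
X_C = 1/(ωC) = 6.562 Ω
Parallel: admittances add. Y = 1/R + jωC
Y = (0.01513 + j0.1524) S
|Y| = 0.1531 S → |Z| = 1/|Y| = 6.530 Ω, ∠Z = −∠Y = -84.33°
cos φ = cos(-84.33°) = 0.09878

0.09878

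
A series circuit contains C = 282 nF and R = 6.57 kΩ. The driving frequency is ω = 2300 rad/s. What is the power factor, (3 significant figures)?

0.974

X_C = 1/(ωC) = 1540 Ω
Z = 6570 − j1540 Ω
|Z| = √(6570² + 1540²) = 6750 Ω
∠Z = arctan(-1540/6570) = -13.2°
cos φ = cos(-13.2°) = 0.974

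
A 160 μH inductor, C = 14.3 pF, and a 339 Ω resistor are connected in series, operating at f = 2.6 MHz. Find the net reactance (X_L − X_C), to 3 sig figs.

ω = 2πf = 1.634e+07 rad/s
X_L = ωL = 2610 Ω
X_C = 1/(ωC) = 4280 Ω
X = 2610 − 4280 = -1670 Ω

-1670 Ω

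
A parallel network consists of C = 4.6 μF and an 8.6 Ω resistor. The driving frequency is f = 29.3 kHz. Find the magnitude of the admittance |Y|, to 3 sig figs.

ω = 2πf = 184100 rad/s
X_C = 1/(ωC) = 1.18 Ω
Parallel: admittances add. Y = 1/R + jωC
Y = (0.116 + j0.847) S
|Y| = 0.855 S → |Z| = 1/|Y| = 1.17 Ω, ∠Z = −∠Y = -82.2°

855 mS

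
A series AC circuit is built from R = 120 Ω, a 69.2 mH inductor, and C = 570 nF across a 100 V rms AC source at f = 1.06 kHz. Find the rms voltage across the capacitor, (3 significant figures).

ω = 2πf = 6660 rad/s
X_L = ωL = 461 Ω
X_C = 1/(ωC) = 263 Ω
Net reactance X = X_L − X_C = 197 Ω
Z = 120 + j197 Ω
|Z| = √(120² + 197²) = 231 Ω
I = V/|Z| = 433 mA
V_C = I·|Z_C| = 0.433 × 263 = 114 V

114 V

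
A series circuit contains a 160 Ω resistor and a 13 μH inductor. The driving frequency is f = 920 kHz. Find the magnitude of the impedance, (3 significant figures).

177 Ω

ω = 2πf = 5.781e+06 rad/s
X_L = ωL = 75.1 Ω
Z = 160 + j75.1 Ω
|Z| = √(160² + 75.1²) = 177 Ω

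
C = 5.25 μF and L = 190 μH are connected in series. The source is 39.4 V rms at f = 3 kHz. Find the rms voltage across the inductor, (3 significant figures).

21.6 V

ω = 2πf = 18850 rad/s
X_L = ωL = 3.58 Ω
X_C = 1/(ωC) = 10.1 Ω
Net reactance X = X_L − X_C = -6.52 Ω
Z = − j6.52 Ω
|Z| = √(0² + 6.52²) = 6.52 Ω
I = V/|Z| = 6.04 A
V_L = I·|Z_L| = 6.04 × 3.58 = 21.6 V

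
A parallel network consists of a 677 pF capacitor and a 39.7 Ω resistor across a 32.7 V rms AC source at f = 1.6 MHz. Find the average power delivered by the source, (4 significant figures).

26.93 W

ω = 2πf = 1.005e+07 rad/s
X_C = 1/(ωC) = 146.9 Ω
Parallel: admittances add. Y = 1/R + jωC
Y = (0.02519 + j0.006806) S
|Y| = 0.02609 S → |Z| = 1/|Y| = 38.33 Ω, ∠Z = −∠Y = -15.12°
I = V/|Z| = 853.2 mA
P = VI cos φ = 32.7 × 0.8532 × cos(-15.12°) = 26.93 W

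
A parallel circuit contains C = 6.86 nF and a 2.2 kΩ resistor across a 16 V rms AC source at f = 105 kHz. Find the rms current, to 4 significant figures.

72.78 mA

ω = 2πf = 659700 rad/s
X_C = 1/(ωC) = 221.0 Ω
Parallel: admittances add. Y = 1/R + jωC
Y = (0.0004545 + j0.004526) S
|Y| = 0.004549 S → |Z| = 1/|Y| = 219.9 Ω, ∠Z = −∠Y = -84.26°
I = V/|Z| = 16/219.9 = 72.78 mA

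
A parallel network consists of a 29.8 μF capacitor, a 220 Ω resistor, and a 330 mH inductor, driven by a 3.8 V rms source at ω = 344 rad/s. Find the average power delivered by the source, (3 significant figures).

65.6 mW

X_L = ωL = 114 Ω
X_C = 1/(ωC) = 97.5 Ω
Parallel: admittances add. Y = 1/R + 1/(jωL) + jωC
Y = (0.00455 + j0.00144) S
|Y| = 0.00477 S → |Z| = 1/|Y| = 210 Ω, ∠Z = −∠Y = -17.6°
I = V/|Z| = 18.1 mA
P = VI cos φ = 3.8 × 0.0181 × cos(-17.6°) = 65.6 mW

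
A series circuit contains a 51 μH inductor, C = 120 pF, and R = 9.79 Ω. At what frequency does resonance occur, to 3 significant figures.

2.03 MHz

ω₀ = 1/√(LC) = 1/√(5.1e-05 × 1.2e-10) = 1.278e+07 rad/s
f₀ = ω₀/(2π) = 2.03 MHz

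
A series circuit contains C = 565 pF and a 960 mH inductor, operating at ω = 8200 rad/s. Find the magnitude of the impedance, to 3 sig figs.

208000 Ω

X_L = ωL = 7870 Ω
X_C = 1/(ωC) = 216000 Ω
Net reactance X = X_L − X_C = -208000 Ω
Z = − j208000 Ω
|Z| = √(0² + 208000²) = 208000 Ω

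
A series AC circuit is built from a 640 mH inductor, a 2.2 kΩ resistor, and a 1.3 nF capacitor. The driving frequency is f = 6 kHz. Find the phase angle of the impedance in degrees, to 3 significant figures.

59.4°

ω = 2πf = 37700 rad/s
X_L = ωL = 24100 Ω
X_C = 1/(ωC) = 20400 Ω
Net reactance X = X_L − X_C = 3720 Ω
Z = 2200 + j3720 Ω
|Z| = √(2200² + 3720²) = 4320 Ω
∠Z = arctan(3720/2200) = 59.4°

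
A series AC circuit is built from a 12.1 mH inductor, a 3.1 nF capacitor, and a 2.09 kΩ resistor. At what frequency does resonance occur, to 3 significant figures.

ω₀ = 1/√(LC) = 1/√(0.0121 × 3.1e-09) = 163300 rad/s
f₀ = ω₀/(2π) = 26.0 kHz

26.0 kHz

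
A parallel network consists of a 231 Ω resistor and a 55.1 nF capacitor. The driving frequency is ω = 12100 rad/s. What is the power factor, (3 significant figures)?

X_C = 1/(ωC) = 1500 Ω
Parallel: admittances add. Y = 1/R + jωC
Y = (0.00433 + j0.000667) S
|Y| = 0.00438 S → |Z| = 1/|Y| = 228 Ω, ∠Z = −∠Y = -8.76°
cos φ = cos(-8.76°) = 0.988

0.988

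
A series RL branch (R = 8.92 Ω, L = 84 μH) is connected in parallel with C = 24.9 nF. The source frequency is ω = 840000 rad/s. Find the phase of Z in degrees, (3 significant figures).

X_L = ωL = 70.6 Ω
X_C = 1/(ωC) = 47.8 Ω
Branch 1 (R+jX_L): Z₁ = 8.92 + j70.6 Ω, |Z₁| = 71.1 Ω
Branch 2 (−jX_C): Z₂ = −j47.8 Ω
Parallel: Z = Z₁Z₂/(Z₁+Z₂), |Z| = 139 Ω, ∠Z = -75.8°

-75.8°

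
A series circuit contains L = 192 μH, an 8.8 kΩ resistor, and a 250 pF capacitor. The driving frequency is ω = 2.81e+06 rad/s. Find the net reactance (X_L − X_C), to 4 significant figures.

-884.0 Ω

X_L = ωL = 539.5 Ω
X_C = 1/(ωC) = 1423 Ω
X = 539.5 − 1423 = -884.0 Ω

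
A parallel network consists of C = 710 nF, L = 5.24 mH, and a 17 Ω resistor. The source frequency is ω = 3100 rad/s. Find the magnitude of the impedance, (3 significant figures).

X_L = ωL = 16.2 Ω
X_C = 1/(ωC) = 454 Ω
Parallel: admittances add. Y = 1/R + 1/(jωL) + jωC
Y = (0.0588 − j0.0594) S
|Y| = 0.0836 S → |Z| = 1/|Y| = 12.0 Ω, ∠Z = −∠Y = 45.3°

12.0 Ω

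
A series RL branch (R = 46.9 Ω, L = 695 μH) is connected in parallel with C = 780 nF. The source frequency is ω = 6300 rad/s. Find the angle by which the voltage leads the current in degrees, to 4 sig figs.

-7.920°

X_L = ωL = 4.378 Ω
X_C = 1/(ωC) = 203.5 Ω
Branch 1 (R+jX_L): Z₁ = 46.90 + j4.378 Ω, |Z₁| = 47.10 Ω
Branch 2 (−jX_C): Z₂ = −j203.5 Ω
Parallel: Z = Z₁Z₂/(Z₁+Z₂), |Z| = 46.86 Ω, ∠Z = -7.920°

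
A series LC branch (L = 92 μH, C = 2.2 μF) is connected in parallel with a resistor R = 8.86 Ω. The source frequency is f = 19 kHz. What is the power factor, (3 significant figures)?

ω = 2πf = 119400 rad/s
X_L = ωL = 11.0 Ω
X_C = 1/(ωC) = 3.81 Ω
Branch 1: Z₁ = R = 8.86 Ω
Branch 2 (series LC): Z₂ = j(X_L − X_C) = j7.18 Ω
Parallel: Z = Z₁Z₂/(Z₁+Z₂), |Z| = 5.58 Ω, ∠Z = 51.0°
cos φ = cos(51.0°) = 0.629

0.629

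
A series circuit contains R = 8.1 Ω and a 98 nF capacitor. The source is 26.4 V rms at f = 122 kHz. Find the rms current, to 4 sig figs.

1.694 A

ω = 2πf = 766500 rad/s
X_C = 1/(ωC) = 13.31 Ω
Z = 8.100 − j13.31 Ω
|Z| = √(8.100² + 13.31²) = 15.58 Ω
I = V/|Z| = 26.4/15.58 = 1.694 A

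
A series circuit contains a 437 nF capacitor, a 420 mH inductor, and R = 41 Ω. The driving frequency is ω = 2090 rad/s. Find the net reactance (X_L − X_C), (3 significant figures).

-217 Ω

X_L = ωL = 878 Ω
X_C = 1/(ωC) = 1090 Ω
X = 878 − 1090 = -217 Ω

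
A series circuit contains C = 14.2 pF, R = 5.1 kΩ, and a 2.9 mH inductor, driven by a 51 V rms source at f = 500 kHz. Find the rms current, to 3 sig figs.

3.58 mA

ω = 2πf = 3.142e+06 rad/s
X_L = ωL = 9110 Ω
X_C = 1/(ωC) = 22400 Ω
Net reactance X = X_L − X_C = -13300 Ω
Z = 5100 − j13300 Ω
|Z| = √(5100² + 13300²) = 14200 Ω
I = V/|Z| = 51/14200 = 3.58 mA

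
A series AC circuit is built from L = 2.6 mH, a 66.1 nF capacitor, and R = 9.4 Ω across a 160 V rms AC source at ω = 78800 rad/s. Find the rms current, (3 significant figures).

10.0 A

X_L = ωL = 205 Ω
X_C = 1/(ωC) = 192 Ω
Net reactance X = X_L − X_C = 12.9 Ω
Z = 9.40 + j12.9 Ω
|Z| = √(9.40² + 12.9²) = 16.0 Ω
I = V/|Z| = 160/16.0 = 10.0 A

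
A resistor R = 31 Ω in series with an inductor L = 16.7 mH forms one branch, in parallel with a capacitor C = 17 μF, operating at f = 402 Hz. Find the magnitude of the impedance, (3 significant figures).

33.6 Ω

ω = 2πf = 2526 rad/s
X_L = ωL = 42.2 Ω
X_C = 1/(ωC) = 23.3 Ω
Branch 1 (R+jX_L): Z₁ = 31.0 + j42.2 Ω, |Z₁| = 52.3 Ω
Branch 2 (−jX_C): Z₂ = −j23.3 Ω
Parallel: Z = Z₁Z₂/(Z₁+Z₂), |Z| = 33.6 Ω, ∠Z = -67.7°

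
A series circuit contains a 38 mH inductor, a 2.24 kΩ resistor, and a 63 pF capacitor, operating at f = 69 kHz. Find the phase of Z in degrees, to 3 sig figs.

-83.7°

ω = 2πf = 433500 rad/s
X_L = ωL = 16500 Ω
X_C = 1/(ωC) = 36600 Ω
Net reactance X = X_L − X_C = -20100 Ω
Z = 2240 − j20100 Ω
|Z| = √(2240² + 20100²) = 20300 Ω
∠Z = arctan(-20100/2240) = -83.7°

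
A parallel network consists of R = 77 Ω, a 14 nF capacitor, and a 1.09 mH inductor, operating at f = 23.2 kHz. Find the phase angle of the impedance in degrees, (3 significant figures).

ω = 2πf = 145800 rad/s
X_L = ωL = 159 Ω
X_C = 1/(ωC) = 490 Ω
Parallel: admittances add. Y = 1/R + 1/(jωL) + jωC
Y = (0.0130 − j0.00425) S
|Y| = 0.0137 S → |Z| = 1/|Y| = 73.2 Ω, ∠Z = −∠Y = 18.1°

18.1°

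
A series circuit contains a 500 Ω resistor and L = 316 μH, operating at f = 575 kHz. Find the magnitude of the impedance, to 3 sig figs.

1250 Ω

ω = 2πf = 3.613e+06 rad/s
X_L = ωL = 1140 Ω
Z = 500 + j1140 Ω
|Z| = √(500² + 1140²) = 1250 Ω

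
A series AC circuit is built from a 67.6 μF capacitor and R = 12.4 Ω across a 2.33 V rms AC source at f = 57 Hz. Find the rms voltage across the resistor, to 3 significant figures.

ω = 2πf = 358.1 rad/s
X_C = 1/(ωC) = 41.3 Ω
Z = 12.4 − j41.3 Ω
|Z| = √(12.4² + 41.3²) = 43.1 Ω
I = V/|Z| = 54.0 mA
V_R = I·|Z_R| = 0.0540 × 12.4 = 0.670 V

0.670 V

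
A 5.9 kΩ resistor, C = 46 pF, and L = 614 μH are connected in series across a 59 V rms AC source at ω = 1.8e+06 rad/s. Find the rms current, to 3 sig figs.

X_L = ωL = 1110 Ω
X_C = 1/(ωC) = 12100 Ω
Net reactance X = X_L − X_C = -11000 Ω
Z = 5900 − j11000 Ω
|Z| = √(5900² + 11000²) = 12500 Ω
I = V/|Z| = 59/12500 = 4.74 mA

4.74 mA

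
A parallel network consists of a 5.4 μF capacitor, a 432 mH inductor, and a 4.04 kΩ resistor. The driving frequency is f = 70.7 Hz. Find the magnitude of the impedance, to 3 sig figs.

ω = 2πf = 444.2 rad/s
X_L = ωL = 192 Ω
X_C = 1/(ωC) = 417 Ω
Parallel: admittances add. Y = 1/R + 1/(jωL) + jωC
Y = (0.000248 − j0.00281) S
|Y| = 0.00282 S → |Z| = 1/|Y| = 354 Ω, ∠Z = −∠Y = 85.0°

354 Ω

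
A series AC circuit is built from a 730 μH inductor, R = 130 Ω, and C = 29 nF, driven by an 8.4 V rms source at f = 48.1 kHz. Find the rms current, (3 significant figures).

ω = 2πf = 302200 rad/s
X_L = ωL = 221 Ω
X_C = 1/(ωC) = 114 Ω
Net reactance X = X_L − X_C = 107 Ω
Z = 130 + j107 Ω
|Z| = √(130² + 107²) = 168 Ω
I = V/|Z| = 8.4/168 = 50.0 mA

50.0 mA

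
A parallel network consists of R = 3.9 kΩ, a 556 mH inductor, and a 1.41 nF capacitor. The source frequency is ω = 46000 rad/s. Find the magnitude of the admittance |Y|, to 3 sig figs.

258 μS

X_L = ωL = 25600 Ω
X_C = 1/(ωC) = 15400 Ω
Parallel: admittances add. Y = 1/R + 1/(jωL) + jωC
Y = (0.000256 + j2.58e-05) S
|Y| = 0.000258 S → |Z| = 1/|Y| = 3880 Ω, ∠Z = −∠Y = -5.74°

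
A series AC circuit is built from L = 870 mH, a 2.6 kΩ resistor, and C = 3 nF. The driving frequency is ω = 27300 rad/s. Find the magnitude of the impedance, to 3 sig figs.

X_L = ωL = 23800 Ω
X_C = 1/(ωC) = 12200 Ω
Net reactance X = X_L − X_C = 11500 Ω
Z = 2600 + j11500 Ω
|Z| = √(2600² + 11500²) = 11800 Ω

11800 Ω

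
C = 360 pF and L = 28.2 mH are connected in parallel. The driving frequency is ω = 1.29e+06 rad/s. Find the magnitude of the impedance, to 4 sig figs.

X_L = ωL = 36380 Ω
X_C = 1/(ωC) = 2153 Ω
Parallel: admittances add. Y = 1/(jωL) + jωC
Y = (0 + j0.0004369) S
|Y| = 0.0004369 S → |Z| = 1/|Y| = 2289 Ω, ∠Z = −∠Y = -90.00°

2289 Ω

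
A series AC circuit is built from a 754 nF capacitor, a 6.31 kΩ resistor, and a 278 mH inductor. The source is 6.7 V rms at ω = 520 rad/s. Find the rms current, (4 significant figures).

992.1 μA

X_L = ωL = 144.6 Ω
X_C = 1/(ωC) = 2550 Ω
Net reactance X = X_L − X_C = -2406 Ω
Z = 6310 − j2406 Ω
|Z| = √(6310² + 2406²) = 6753 Ω
I = V/|Z| = 6.7/6753 = 992.1 μA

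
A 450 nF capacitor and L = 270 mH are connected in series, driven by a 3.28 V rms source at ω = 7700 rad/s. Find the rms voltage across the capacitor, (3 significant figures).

0.529 V

X_L = ωL = 2080 Ω
X_C = 1/(ωC) = 289 Ω
Net reactance X = X_L − X_C = 1790 Ω
Z = j1790 Ω
|Z| = √(0² + 1790²) = 1790 Ω
I = V/|Z| = 1.83 mA
V_C = I·|Z_C| = 0.00183 × 289 = 0.529 V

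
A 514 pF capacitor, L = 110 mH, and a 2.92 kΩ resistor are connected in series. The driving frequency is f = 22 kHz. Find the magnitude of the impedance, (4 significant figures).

ω = 2πf = 138200 rad/s
X_L = ωL = 15210 Ω
X_C = 1/(ωC) = 14070 Ω
Net reactance X = X_L − X_C = 1131 Ω
Z = 2920 + j1131 Ω
|Z| = √(2920² + 1131²) = 3131 Ω

3131 Ω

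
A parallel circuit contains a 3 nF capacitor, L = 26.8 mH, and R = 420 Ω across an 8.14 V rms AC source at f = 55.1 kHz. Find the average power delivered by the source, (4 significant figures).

ω = 2πf = 346200 rad/s
X_L = ωL = 9278 Ω
X_C = 1/(ωC) = 962.8 Ω
Parallel: admittances add. Y = 1/R + 1/(jωL) + jωC
Y = (0.002381 + j0.0009308) S
|Y| = 0.002556 S → |Z| = 1/|Y| = 391.2 Ω, ∠Z = −∠Y = -21.35°
I = V/|Z| = 20.81 mA
P = VI cos φ = 8.14 × 0.02081 × cos(-21.35°) = 157.8 mW

157.8 mW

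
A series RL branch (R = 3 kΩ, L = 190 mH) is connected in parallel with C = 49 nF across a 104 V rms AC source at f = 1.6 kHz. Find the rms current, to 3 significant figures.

43.2 mA

ω = 2πf = 10050 rad/s
X_L = ωL = 1910 Ω
X_C = 1/(ωC) = 2030 Ω
Branch 1 (R+jX_L): Z₁ = 3000 + j1910 Ω, |Z₁| = 3560 Ω
Branch 2 (−jX_C): Z₂ = −j2030 Ω
Parallel: Z = Z₁Z₂/(Z₁+Z₂), |Z| = 2400 Ω, ∠Z = -55.2°
I = V/|Z| = 104/2400 = 43.2 mA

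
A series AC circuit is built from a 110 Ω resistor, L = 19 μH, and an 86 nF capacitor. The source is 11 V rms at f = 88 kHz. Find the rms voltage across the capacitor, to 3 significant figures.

2.09 V

ω = 2πf = 552900 rad/s
X_L = ωL = 10.5 Ω
X_C = 1/(ωC) = 21.0 Ω
Net reactance X = X_L − X_C = -10.5 Ω
Z = 110 − j10.5 Ω
|Z| = √(110² + 10.5²) = 111 Ω
I = V/|Z| = 99.5 mA
V_C = I·|Z_C| = 0.0995 × 21.0 = 2.09 V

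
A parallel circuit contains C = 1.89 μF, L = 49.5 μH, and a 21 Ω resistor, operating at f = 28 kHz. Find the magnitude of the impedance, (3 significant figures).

ω = 2πf = 175900 rad/s
X_L = ωL = 8.71 Ω
X_C = 1/(ωC) = 3.01 Ω
Parallel: admittances add. Y = 1/R + 1/(jωL) + jωC
Y = (0.0476 + j0.218) S
|Y| = 0.223 S → |Z| = 1/|Y| = 4.49 Ω, ∠Z = −∠Y = -77.7°

4.49 Ω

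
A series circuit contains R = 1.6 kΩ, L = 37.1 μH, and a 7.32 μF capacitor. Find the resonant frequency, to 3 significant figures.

ω₀ = 1/√(LC) = 1/√(3.71e-05 × 7.32e-06) = 60680 rad/s
f₀ = ω₀/(2π) = 9.66 kHz

9.66 kHz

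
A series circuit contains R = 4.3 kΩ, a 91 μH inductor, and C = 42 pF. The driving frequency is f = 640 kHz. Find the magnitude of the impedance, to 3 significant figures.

7020 Ω

ω = 2πf = 4.021e+06 rad/s
X_L = ωL = 366 Ω
X_C = 1/(ωC) = 5920 Ω
Net reactance X = X_L − X_C = -5560 Ω
Z = 4300 − j5560 Ω
|Z| = √(4300² + 5560²) = 7020 Ω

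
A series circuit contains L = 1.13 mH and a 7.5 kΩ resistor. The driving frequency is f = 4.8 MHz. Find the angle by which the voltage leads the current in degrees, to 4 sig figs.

77.59°

ω = 2πf = 3.016e+07 rad/s
X_L = ωL = 34080 Ω
Z = 7500 + j34080 Ω
|Z| = √(7500² + 34080²) = 34900 Ω
∠Z = arctan(34080/7500) = 77.59°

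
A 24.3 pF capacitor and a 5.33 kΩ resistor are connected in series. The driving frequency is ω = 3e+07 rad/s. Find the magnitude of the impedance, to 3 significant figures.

X_C = 1/(ωC) = 1370 Ω
Z = 5330 − j1370 Ω
|Z| = √(5330² + 1370²) = 5500 Ω

5500 Ω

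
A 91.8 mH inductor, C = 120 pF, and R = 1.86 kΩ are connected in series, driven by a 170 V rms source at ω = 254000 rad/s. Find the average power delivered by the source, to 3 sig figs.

575 mW

X_L = ωL = 23300 Ω
X_C = 1/(ωC) = 32800 Ω
Net reactance X = X_L − X_C = -9490 Ω
Z = 1860 − j9490 Ω
|Z| = √(1860² + 9490²) = 9670 Ω
∠Z = arctan(-9490/1860) = -78.9°
I = V/|Z| = 17.6 mA
P = VI cos φ = 170 × 0.0176 × cos(-78.9°) = 575 mW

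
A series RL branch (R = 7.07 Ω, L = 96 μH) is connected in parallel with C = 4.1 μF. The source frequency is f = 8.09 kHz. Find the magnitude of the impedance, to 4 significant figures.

ω = 2πf = 50830 rad/s
X_L = ωL = 4.880 Ω
X_C = 1/(ωC) = 4.798 Ω
Branch 1 (R+jX_L): Z₁ = 7.070 + j4.880 Ω, |Z₁| = 8.591 Ω
Branch 2 (−jX_C): Z₂ = −j4.798 Ω
Parallel: Z = Z₁Z₂/(Z₁+Z₂), |Z| = 5.830 Ω, ∠Z = -56.05°

5.830 Ω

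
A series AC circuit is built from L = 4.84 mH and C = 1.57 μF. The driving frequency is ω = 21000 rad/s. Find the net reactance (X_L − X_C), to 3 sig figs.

71.3 Ω

X_L = ωL = 102 Ω
X_C = 1/(ωC) = 30.3 Ω
X = 102 − 30.3 = 71.3 Ω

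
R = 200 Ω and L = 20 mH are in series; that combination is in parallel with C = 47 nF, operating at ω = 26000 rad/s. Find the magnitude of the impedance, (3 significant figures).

X_L = ωL = 520 Ω
X_C = 1/(ωC) = 818 Ω
Branch 1 (R+jX_L): Z₁ = 200 + j520 Ω, |Z₁| = 557 Ω
Branch 2 (−jX_C): Z₂ = −j818 Ω
Parallel: Z = Z₁Z₂/(Z₁+Z₂), |Z| = 1270 Ω, ∠Z = 35.1°

1270 Ω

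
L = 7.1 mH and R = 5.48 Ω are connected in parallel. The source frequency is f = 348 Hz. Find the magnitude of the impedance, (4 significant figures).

ω = 2πf = 2187 rad/s
X_L = ωL = 15.52 Ω
Parallel: admittances add. Y = 1/R + 1/(jωL)
Y = (0.1825 − j0.06441) S
|Y| = 0.1935 S → |Z| = 1/|Y| = 5.168 Ω, ∠Z = −∠Y = 19.44°

5.168 Ω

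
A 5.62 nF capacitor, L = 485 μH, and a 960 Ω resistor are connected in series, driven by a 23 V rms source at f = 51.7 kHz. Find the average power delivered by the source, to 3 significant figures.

ω = 2πf = 324800 rad/s
X_L = ωL = 158 Ω
X_C = 1/(ωC) = 548 Ω
Net reactance X = X_L − X_C = -390 Ω
Z = 960 − j390 Ω
|Z| = √(960² + 390²) = 1040 Ω
∠Z = arctan(-390/960) = -22.1°
I = V/|Z| = 22.2 mA
P = VI cos φ = 23 × 0.0222 × cos(-22.1°) = 473 mW

473 mW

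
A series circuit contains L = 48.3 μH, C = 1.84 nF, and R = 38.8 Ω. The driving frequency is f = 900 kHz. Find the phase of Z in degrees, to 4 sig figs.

ω = 2πf = 5.655e+06 rad/s
X_L = ωL = 273.1 Ω
X_C = 1/(ωC) = 96.11 Ω
Net reactance X = X_L − X_C = 177.0 Ω
Z = 38.80 + j177.0 Ω
|Z| = √(38.80² + 177.0²) = 181.2 Ω
∠Z = arctan(177.0/38.80) = 77.64°

77.64°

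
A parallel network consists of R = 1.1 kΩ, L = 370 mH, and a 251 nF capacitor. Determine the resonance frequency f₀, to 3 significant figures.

522 Hz

ω₀ = 1/√(LC) = 1/√(0.37 × 2.51e-07) = 3281 rad/s
f₀ = ω₀/(2π) = 522 Hz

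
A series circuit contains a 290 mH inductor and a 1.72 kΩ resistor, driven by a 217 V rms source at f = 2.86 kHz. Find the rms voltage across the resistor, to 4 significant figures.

68.01 V

ω = 2πf = 17970 rad/s
X_L = ωL = 5211 Ω
Z = 1720 + j5211 Ω
|Z| = √(1720² + 5211²) = 5488 Ω
I = V/|Z| = 39.54 mA
V_R = I·|Z_R| = 0.03954 × 1720 = 68.01 V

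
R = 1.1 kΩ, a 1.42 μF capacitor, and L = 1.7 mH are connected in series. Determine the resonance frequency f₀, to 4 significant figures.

3.239 kHz

ω₀ = 1/√(LC) = 1/√(0.0017 × 1.42e-06) = 20350 rad/s
f₀ = ω₀/(2π) = 3.239 kHz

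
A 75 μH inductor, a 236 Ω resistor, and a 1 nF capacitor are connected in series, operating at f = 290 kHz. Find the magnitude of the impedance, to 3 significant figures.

475 Ω

ω = 2πf = 1.822e+06 rad/s
X_L = ωL = 137 Ω
X_C = 1/(ωC) = 549 Ω
Net reactance X = X_L − X_C = -412 Ω
Z = 236 − j412 Ω
|Z| = √(236² + 412²) = 475 Ω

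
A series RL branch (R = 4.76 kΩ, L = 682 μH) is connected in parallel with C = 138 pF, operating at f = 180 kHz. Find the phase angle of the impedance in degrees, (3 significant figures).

-31.0°

ω = 2πf = 1.131e+06 rad/s
X_L = ωL = 771 Ω
X_C = 1/(ωC) = 6410 Ω
Branch 1 (R+jX_L): Z₁ = 4760 + j771 Ω, |Z₁| = 4820 Ω
Branch 2 (−jX_C): Z₂ = −j6410 Ω
Parallel: Z = Z₁Z₂/(Z₁+Z₂), |Z| = 4190 Ω, ∠Z = -31.0°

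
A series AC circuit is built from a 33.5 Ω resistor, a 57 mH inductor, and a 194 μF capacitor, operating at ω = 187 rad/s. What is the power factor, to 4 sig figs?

X_L = ωL = 10.66 Ω
X_C = 1/(ωC) = 27.56 Ω
Net reactance X = X_L − X_C = -16.91 Ω
Z = 33.50 − j16.91 Ω
|Z| = √(33.50² + 16.91²) = 37.52 Ω
∠Z = arctan(-16.91/33.50) = -26.78°
cos φ = cos(-26.78°) = 0.8928

0.8928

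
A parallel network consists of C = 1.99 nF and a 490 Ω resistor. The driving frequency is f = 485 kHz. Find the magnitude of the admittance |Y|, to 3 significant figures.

ω = 2πf = 3.047e+06 rad/s
X_C = 1/(ωC) = 165 Ω
Parallel: admittances add. Y = 1/R + jωC
Y = (0.00204 + j0.00606) S
|Y| = 0.00640 S → |Z| = 1/|Y| = 156 Ω, ∠Z = −∠Y = -71.4°

6.40 mS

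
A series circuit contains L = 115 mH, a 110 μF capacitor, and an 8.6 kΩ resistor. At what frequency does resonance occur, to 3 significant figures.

44.7 Hz

ω₀ = 1/√(LC) = 1/√(0.115 × 0.00011) = 281.2 rad/s
f₀ = ω₀/(2π) = 44.7 Hz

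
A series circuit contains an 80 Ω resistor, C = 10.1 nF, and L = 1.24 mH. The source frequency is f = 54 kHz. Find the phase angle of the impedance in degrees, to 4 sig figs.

ω = 2πf = 339300 rad/s
X_L = ωL = 420.7 Ω
X_C = 1/(ωC) = 291.8 Ω
Net reactance X = X_L − X_C = 128.9 Ω
Z = 80.00 + j128.9 Ω
|Z| = √(80.00² + 128.9²) = 151.7 Ω
∠Z = arctan(128.9/80.00) = 58.18°

58.18°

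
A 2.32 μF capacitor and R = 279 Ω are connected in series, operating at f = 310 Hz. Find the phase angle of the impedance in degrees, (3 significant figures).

ω = 2πf = 1948 rad/s
X_C = 1/(ωC) = 221 Ω
Z = 279 − j221 Ω
|Z| = √(279² + 221²) = 356 Ω
∠Z = arctan(-221/279) = -38.4°

-38.4°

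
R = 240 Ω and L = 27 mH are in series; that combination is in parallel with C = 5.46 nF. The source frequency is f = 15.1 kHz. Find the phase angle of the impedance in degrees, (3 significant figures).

ω = 2πf = 94880 rad/s
X_L = ωL = 2560 Ω
X_C = 1/(ωC) = 1930 Ω
Branch 1 (R+jX_L): Z₁ = 240 + j2560 Ω, |Z₁| = 2570 Ω
Branch 2 (−jX_C): Z₂ = −j1930 Ω
Parallel: Z = Z₁Z₂/(Z₁+Z₂), |Z| = 7350 Ω, ∠Z = -74.5°

-74.5°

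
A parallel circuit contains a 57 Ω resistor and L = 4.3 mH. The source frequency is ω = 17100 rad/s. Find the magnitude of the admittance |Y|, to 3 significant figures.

22.2 mS

X_L = ωL = 73.5 Ω
Parallel: admittances add. Y = 1/R + 1/(jωL)
Y = (0.0175 − j0.0136) S
|Y| = 0.0222 S → |Z| = 1/|Y| = 45.0 Ω, ∠Z = −∠Y = 37.8°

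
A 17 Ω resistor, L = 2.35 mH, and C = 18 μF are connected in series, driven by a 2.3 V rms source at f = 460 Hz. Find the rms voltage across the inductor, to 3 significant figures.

0.742 V

ω = 2πf = 2890 rad/s
X_L = ωL = 6.79 Ω
X_C = 1/(ωC) = 19.2 Ω
Net reactance X = X_L − X_C = -12.4 Ω
Z = 17.0 − j12.4 Ω
|Z| = √(17.0² + 12.4²) = 21.1 Ω
I = V/|Z| = 109 mA
V_L = I·|Z_L| = 0.109 × 6.79 = 0.742 V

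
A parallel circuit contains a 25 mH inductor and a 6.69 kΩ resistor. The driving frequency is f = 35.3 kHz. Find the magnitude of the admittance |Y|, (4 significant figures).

234.2 μS

ω = 2πf = 221800 rad/s
X_L = ωL = 5545 Ω
Parallel: admittances add. Y = 1/R + 1/(jωL)
Y = (0.0001495 − j0.0001803) S
|Y| = 0.0002342 S → |Z| = 1/|Y| = 4269 Ω, ∠Z = −∠Y = 50.35°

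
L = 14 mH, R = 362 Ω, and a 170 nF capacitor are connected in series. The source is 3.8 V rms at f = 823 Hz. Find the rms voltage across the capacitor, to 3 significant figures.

ω = 2πf = 5171 rad/s
X_L = ωL = 72.4 Ω
X_C = 1/(ωC) = 1140 Ω
Net reactance X = X_L − X_C = -1070 Ω
Z = 362 − j1070 Ω
|Z| = √(362² + 1070²) = 1120 Ω
I = V/|Z| = 3.38 mA
V_C = I·|Z_C| = 0.00338 × 1140 = 3.84 V

3.84 V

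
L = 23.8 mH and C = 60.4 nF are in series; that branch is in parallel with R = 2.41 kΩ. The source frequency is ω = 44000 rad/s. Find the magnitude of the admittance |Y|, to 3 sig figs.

X_L = ωL = 1050 Ω
X_C = 1/(ωC) = 376 Ω
Branch 1: Z₁ = R = 2410 Ω
Branch 2 (series LC): Z₂ = j(X_L − X_C) = j671 Ω
Parallel: Z = Z₁Z₂/(Z₁+Z₂), |Z| = 646 Ω, ∠Z = 74.4°
|Y| = 1/|Z| = 1.55 mS

1.55 mS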